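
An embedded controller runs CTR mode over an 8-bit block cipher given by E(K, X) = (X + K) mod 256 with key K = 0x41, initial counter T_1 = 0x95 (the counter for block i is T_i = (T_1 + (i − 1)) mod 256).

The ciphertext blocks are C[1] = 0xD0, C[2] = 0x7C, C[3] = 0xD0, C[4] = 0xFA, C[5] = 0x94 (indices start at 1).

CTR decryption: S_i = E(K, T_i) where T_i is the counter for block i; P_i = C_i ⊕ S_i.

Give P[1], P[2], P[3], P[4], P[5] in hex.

P[1]: T = 0x95, S = E(K, T) = 0xD6; 0xD0 ⊕ 0xD6 = 0x06.
P[2]: T = 0x96, S = E(K, T) = 0xD7; 0x7C ⊕ 0xD7 = 0xAB.
P[3]: T = 0x97, S = E(K, T) = 0xD8; 0xD0 ⊕ 0xD8 = 0x08.
P[4]: T = 0x98, S = E(K, T) = 0xD9; 0xFA ⊕ 0xD9 = 0x23.
P[5]: T = 0x99, S = E(K, T) = 0xDA; 0x94 ⊕ 0xDA = 0x4E.

P[1] = 0x06, P[2] = 0xAB, P[3] = 0x08, P[4] = 0x23, P[5] = 0x4E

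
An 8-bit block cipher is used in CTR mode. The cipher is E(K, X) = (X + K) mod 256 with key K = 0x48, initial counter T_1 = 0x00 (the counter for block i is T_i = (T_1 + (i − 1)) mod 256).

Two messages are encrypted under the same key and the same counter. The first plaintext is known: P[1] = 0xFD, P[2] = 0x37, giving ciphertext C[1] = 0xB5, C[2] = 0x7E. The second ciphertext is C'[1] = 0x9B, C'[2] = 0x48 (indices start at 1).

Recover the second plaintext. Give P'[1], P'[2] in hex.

P'[1] = 0xD3, P'[2] = 0x01

In CTR with a reused counter, both messages share the same keystream S_i, so C_i ⊕ C'_i = P_i ⊕ P'_i and thus P'_i = P_i ⊕ C_i ⊕ C'_i.
P'[1]: 0xFD ⊕ 0xB5 ⊕ 0x9B = 0xD3.
P'[2]: 0x37 ⊕ 0x7E ⊕ 0x48 = 0x01.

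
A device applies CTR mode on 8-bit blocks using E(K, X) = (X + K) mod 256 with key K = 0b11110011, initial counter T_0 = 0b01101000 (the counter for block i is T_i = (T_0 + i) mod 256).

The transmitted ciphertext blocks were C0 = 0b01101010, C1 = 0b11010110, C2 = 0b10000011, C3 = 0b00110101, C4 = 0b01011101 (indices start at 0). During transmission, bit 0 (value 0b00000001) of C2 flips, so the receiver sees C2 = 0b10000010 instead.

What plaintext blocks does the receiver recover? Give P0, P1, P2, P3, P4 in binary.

CTR decryption: S_i = E(K, T_i) where T_i is the counter for block i; P_i = C_i ⊕ S_i.
Only C2 changed, to 0b10000010. In CTR, a change in C_i flips the same bit in P_i only; the keystream is unaffected. Decrypting the received ciphertext:
P0: T = 0b01101000, S = E(K, T) = 0b01011011; 0b01101010 ⊕ 0b01011011 = 0b00110001.
P1: T = 0b01101001, S = E(K, T) = 0b01011100; 0b11010110 ⊕ 0b01011100 = 0b10001010.
P2: T = 0b01101010, S = E(K, T) = 0b01011101; 0b10000010 ⊕ 0b01011101 = 0b11011111.
P3: T = 0b01101011, S = E(K, T) = 0b01011110; 0b00110101 ⊕ 0b01011110 = 0b01101011.
P4: T = 0b01101100, S = E(K, T) = 0b01011111; 0b01011101 ⊕ 0b01011111 = 0b00000010.
Blocks that differ from the original plaintext: P2.

P0 = 0b00110001, P1 = 0b10001010, P2 = 0b11011111, P3 = 0b01101011, P4 = 0b00000010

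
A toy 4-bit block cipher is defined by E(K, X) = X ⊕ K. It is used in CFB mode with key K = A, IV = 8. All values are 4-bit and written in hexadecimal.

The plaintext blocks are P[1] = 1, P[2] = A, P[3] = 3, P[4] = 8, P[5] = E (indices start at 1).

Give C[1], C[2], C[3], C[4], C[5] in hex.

CFB encryption: C_i = P_i ⊕ E(K, C_{i−1}), with C_{0} = IV.
C[1]: E(K, 8) = 2; 1 ⊕ 2 = 3.
C[2]: E(K, 3) = 9; A ⊕ 9 = 3.
C[3]: E(K, 3) = 9; 3 ⊕ 9 = A.
C[4]: E(K, A) = 0; 8 ⊕ 0 = 8.
C[5]: E(K, 8) = 2; E ⊕ 2 = C.

C[1] = 3, C[2] = 3, C[3] = A, C[4] = 8, C[5] = C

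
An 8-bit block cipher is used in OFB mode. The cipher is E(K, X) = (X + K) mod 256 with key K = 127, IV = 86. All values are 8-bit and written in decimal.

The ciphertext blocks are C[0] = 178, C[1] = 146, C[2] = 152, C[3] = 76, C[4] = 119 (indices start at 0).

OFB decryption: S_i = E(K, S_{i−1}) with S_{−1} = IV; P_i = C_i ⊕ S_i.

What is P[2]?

P[0]: S = E(K, 86) = 213; 178 ⊕ 213 = 103.
P[1]: S = E(K, 213) = 84; 146 ⊕ 84 = 198.
P[2]: S = E(K, 84) = 211; 152 ⊕ 211 = 75.

P[2] = 75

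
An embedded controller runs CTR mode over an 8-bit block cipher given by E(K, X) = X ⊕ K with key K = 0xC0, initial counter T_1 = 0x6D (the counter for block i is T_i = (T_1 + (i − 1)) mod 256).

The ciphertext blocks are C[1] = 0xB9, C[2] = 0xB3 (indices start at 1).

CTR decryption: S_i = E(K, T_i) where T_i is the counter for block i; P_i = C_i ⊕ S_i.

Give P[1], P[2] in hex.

P[1]: T = 0x6D, S = E(K, T) = 0xAD; 0xB9 ⊕ 0xAD = 0x14.
P[2]: T = 0x6E, S = E(K, T) = 0xAE; 0xB3 ⊕ 0xAE = 0x1D.

P[1] = 0x14, P[2] = 0x1D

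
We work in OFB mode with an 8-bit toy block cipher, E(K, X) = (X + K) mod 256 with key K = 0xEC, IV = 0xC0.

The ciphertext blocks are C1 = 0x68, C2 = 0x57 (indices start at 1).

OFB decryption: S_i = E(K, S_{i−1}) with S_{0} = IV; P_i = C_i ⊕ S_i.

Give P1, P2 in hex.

P1: S = E(K, 0xC0) = 0xAC; 0x68 ⊕ 0xAC = 0xC4.
P2: S = E(K, 0xAC) = 0x98; 0x57 ⊕ 0x98 = 0xCF.

P1 = 0xC4, P2 = 0xCF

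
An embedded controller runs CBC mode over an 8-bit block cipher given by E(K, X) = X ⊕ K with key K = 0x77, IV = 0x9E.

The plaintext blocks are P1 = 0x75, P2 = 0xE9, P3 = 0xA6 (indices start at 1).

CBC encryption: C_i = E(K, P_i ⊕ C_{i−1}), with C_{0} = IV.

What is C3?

C3 = 0xD3

C1: P1 ⊕ 0x9E = 0xEB; E(K, 0xEB) = 0x9C.
C2: P2 ⊕ 0x9C = 0x75; E(K, 0x75) = 0x02.
C3: P3 ⊕ 0x02 = 0xA4; E(K, 0xA4) = 0xD3.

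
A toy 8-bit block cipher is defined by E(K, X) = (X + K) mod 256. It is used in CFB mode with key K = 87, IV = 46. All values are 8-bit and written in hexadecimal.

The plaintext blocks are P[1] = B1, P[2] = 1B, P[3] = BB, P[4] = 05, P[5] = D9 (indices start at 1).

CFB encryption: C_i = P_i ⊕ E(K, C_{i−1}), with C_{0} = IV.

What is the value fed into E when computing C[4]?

C[1]: E(K, 46) = CD; B1 ⊕ CD = 7C.
C[2]: E(K, 7C) = 03; 1B ⊕ 03 = 18.
C[3]: E(K, 18) = 9F; BB ⊕ 9F = 24.
C[4]: E(K, 24) = AB; 05 ⊕ AB = AE.
So the input to E for block [4] is 24.

24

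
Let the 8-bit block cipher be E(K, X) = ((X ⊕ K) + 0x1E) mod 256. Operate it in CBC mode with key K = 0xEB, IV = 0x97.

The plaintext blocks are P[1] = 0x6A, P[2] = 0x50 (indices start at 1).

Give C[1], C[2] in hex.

CBC encryption: C_i = E(K, P_i ⊕ C_{i−1}), with C_{0} = IV.
C[1]: P[1] ⊕ 0x97 = 0xFD; E(K, 0xFD) = 0x34.
C[2]: P[2] ⊕ 0x34 = 0x64; E(K, 0x64) = 0xAD.

C[1] = 0x34, C[2] = 0xAD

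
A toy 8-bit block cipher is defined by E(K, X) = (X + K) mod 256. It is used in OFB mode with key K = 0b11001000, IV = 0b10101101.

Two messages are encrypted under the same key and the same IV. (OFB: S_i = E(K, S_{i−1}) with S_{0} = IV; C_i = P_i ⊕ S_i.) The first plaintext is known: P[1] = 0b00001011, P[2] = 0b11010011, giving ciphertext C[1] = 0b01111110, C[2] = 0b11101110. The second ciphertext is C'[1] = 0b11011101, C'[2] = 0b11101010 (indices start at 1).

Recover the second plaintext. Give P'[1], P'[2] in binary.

P'[1] = 0b10101000, P'[2] = 0b11010111

In OFB with a reused IV, both messages share the same keystream S_i, so C_i ⊕ C'_i = P_i ⊕ P'_i and thus P'_i = P_i ⊕ C_i ⊕ C'_i.
P'[1]: 0b00001011 ⊕ 0b01111110 ⊕ 0b11011101 = 0b10101000.
P'[2]: 0b11010011 ⊕ 0b11101110 ⊕ 0b11101010 = 0b11010111.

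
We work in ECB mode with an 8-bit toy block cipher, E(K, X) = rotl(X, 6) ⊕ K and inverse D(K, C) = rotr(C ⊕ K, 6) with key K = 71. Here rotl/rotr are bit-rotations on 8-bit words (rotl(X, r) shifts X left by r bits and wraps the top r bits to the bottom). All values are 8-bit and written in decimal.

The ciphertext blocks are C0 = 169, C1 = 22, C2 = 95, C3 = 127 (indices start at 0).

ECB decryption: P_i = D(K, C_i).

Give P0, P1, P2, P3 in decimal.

P0 = 187, P1 = 69, P2 = 96, P3 = 224

P0: D(K, 169) = 187.
P1: D(K, 22) = 69.
P2: D(K, 95) = 96.
P3: D(K, 127) = 224.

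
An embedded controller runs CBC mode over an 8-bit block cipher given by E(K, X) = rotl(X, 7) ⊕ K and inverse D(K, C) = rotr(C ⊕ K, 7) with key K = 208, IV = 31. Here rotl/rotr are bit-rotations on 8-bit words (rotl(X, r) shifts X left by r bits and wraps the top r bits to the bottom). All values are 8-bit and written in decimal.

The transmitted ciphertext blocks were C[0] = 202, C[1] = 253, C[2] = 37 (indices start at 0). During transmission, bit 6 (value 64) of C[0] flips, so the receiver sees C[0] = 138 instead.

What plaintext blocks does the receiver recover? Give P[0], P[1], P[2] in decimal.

P[0] = 171, P[1] = 208, P[2] = 22

CBC decryption: P_i = D(K, C_i) ⊕ C_{i−1}, with C_{−1} = IV.
Only C[0] changed, to 138. In CBC, a change in C_i garbles P_i and flips the same bit in P_{i+1}. Decrypting the received ciphertext:
P[0]: D(K, 138) = 180; 180 ⊕ 31 = 171.
P[1]: D(K, 253) = 90; 90 ⊕ 138 = 208.
P[2]: D(K, 37) = 235; 235 ⊕ 253 = 22.
Blocks that differ from the original plaintext: P[0], P[1].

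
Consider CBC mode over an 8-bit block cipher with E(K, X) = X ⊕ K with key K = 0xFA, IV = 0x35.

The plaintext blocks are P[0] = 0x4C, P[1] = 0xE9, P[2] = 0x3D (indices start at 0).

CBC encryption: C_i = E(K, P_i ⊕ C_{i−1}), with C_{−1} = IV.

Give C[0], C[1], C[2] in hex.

C[0] = 0x83, C[1] = 0x90, C[2] = 0x57

C[0]: P[0] ⊕ 0x35 = 0x79; E(K, 0x79) = 0x83.
C[1]: P[1] ⊕ 0x83 = 0x6A; E(K, 0x6A) = 0x90.
C[2]: P[2] ⊕ 0x90 = 0xAD; E(K, 0xAD) = 0x57.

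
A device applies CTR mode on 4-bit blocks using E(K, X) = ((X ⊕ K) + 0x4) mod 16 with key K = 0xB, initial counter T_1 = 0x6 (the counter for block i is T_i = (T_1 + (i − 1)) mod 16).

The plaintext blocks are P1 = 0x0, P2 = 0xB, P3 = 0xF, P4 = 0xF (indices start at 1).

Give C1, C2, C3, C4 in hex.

C1 = 0x1, C2 = 0xB, C3 = 0x8, C4 = 0x9

CTR encryption: S_i = E(K, T_i) where T_i is the counter for block i; C_i = P_i ⊕ S_i.
C1: T = 0x6, S = E(K, T) = 0x1; 0x0 ⊕ 0x1 = 0x1.
C2: T = 0x7, S = E(K, T) = 0x0; 0xB ⊕ 0x0 = 0xB.
C3: T = 0x8, S = E(K, T) = 0x7; 0xF ⊕ 0x7 = 0x8.
C4: T = 0x9, S = E(K, T) = 0x6; 0xF ⊕ 0x6 = 0x9.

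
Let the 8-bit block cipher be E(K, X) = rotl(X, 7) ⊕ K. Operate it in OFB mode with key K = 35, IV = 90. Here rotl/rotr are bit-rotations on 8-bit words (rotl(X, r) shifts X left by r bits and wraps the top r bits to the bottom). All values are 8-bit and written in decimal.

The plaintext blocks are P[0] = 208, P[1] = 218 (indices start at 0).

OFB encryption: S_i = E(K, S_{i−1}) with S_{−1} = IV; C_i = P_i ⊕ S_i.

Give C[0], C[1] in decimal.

C[0]: S = E(K, 90) = 14; 208 ⊕ 14 = 222.
C[1]: S = E(K, 14) = 36; 218 ⊕ 36 = 254.

C[0] = 222, C[1] = 254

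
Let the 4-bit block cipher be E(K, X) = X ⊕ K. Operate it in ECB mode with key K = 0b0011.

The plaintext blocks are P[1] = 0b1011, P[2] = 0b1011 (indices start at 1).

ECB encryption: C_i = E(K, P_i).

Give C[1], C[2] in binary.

C[1] = 0b1000, C[2] = 0b1000

C[1]: E(K, 0b1011) = 0b1000.
C[2]: E(K, 0b1011) = 0b1000.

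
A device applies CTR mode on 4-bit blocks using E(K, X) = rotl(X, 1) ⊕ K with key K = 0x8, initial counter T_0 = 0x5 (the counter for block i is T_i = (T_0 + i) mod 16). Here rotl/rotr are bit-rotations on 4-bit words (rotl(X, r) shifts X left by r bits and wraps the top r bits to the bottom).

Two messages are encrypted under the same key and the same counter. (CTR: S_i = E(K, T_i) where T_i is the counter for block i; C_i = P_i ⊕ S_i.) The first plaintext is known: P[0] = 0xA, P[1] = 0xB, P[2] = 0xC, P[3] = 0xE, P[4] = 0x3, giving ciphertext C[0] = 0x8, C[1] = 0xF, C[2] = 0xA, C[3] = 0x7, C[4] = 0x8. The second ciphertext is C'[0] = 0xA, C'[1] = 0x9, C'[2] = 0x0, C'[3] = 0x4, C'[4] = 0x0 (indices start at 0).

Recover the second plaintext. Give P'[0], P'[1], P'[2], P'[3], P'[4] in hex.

P'[0] = 0x8, P'[1] = 0xD, P'[2] = 0x6, P'[3] = 0xD, P'[4] = 0xB

In CTR with a reused counter, both messages share the same keystream S_i, so C_i ⊕ C'_i = P_i ⊕ P'_i and thus P'_i = P_i ⊕ C_i ⊕ C'_i.
P'[0]: 0xA ⊕ 0x8 ⊕ 0xA = 0x8.
P'[1]: 0xB ⊕ 0xF ⊕ 0x9 = 0xD.
P'[2]: 0xC ⊕ 0xA ⊕ 0x0 = 0x6.
P'[3]: 0xE ⊕ 0x7 ⊕ 0x4 = 0xD.
P'[4]: 0x3 ⊕ 0x8 ⊕ 0x0 = 0xB.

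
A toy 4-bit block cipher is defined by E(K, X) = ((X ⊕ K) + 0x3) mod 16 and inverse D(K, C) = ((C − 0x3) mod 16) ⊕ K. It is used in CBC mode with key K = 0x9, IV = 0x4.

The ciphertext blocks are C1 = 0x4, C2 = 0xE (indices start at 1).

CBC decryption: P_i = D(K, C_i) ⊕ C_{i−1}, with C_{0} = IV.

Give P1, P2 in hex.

P1 = 0xC, P2 = 0x6

P1: D(K, 0x4) = 0x8; 0x8 ⊕ 0x4 = 0xC.
P2: D(K, 0xE) = 0x2; 0x2 ⊕ 0x4 = 0x6.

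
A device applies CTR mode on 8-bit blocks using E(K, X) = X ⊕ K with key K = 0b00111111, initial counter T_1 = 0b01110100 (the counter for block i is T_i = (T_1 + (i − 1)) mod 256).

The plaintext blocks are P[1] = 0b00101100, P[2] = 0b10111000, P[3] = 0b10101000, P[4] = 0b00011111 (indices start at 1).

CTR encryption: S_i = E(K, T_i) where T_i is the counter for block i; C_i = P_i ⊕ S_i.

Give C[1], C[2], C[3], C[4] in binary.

C[1]: T = 0b01110100, S = E(K, T) = 0b01001011; 0b00101100 ⊕ 0b01001011 = 0b01100111.
C[2]: T = 0b01110101, S = E(K, T) = 0b01001010; 0b10111000 ⊕ 0b01001010 = 0b11110010.
C[3]: T = 0b01110110, S = E(K, T) = 0b01001001; 0b10101000 ⊕ 0b01001001 = 0b11100001.
C[4]: T = 0b01110111, S = E(K, T) = 0b01001000; 0b00011111 ⊕ 0b01001000 = 0b01010111.

C[1] = 0b01100111, C[2] = 0b11110010, C[3] = 0b11100001, C[4] = 0b01010111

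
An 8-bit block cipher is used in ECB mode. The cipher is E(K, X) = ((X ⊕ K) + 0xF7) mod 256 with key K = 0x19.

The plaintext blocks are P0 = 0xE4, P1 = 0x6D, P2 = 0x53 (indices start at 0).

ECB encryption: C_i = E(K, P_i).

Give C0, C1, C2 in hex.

C0 = 0xF4, C1 = 0x6B, C2 = 0x41

C0: E(K, 0xE4) = 0xF4.
C1: E(K, 0x6D) = 0x6B.
C2: E(K, 0x53) = 0x41.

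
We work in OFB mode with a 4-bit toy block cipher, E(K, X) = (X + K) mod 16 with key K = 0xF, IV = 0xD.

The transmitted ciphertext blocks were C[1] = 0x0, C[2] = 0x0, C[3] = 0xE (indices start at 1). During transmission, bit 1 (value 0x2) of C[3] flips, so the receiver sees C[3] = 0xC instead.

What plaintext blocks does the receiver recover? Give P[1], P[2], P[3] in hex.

OFB decryption: S_i = E(K, S_{i−1}) with S_{0} = IV; P_i = C_i ⊕ S_i.
Only C[3] changed, to 0xC. In OFB, a change in C_i flips the same bit in P_i only; the keystream is unaffected. Decrypting the received ciphertext:
P[1]: S = E(K, 0xD) = 0xC; 0x0 ⊕ 0xC = 0xC.
P[2]: S = E(K, 0xC) = 0xB; 0x0 ⊕ 0xB = 0xB.
P[3]: S = E(K, 0xB) = 0xA; 0xC ⊕ 0xA = 0x6.
Blocks that differ from the original plaintext: P[3].

P[1] = 0xC, P[2] = 0xB, P[3] = 0x6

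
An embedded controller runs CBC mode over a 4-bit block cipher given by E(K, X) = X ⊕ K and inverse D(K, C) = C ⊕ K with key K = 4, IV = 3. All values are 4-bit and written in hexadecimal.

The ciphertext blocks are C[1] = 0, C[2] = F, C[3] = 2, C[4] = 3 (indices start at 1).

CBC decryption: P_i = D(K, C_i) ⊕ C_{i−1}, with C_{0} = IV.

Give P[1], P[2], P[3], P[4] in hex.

P[1] = 7, P[2] = B, P[3] = 9, P[4] = 5

P[1]: D(K, 0) = 4; 4 ⊕ 3 = 7.
P[2]: D(K, F) = B; B ⊕ 0 = B.
P[3]: D(K, 2) = 6; 6 ⊕ F = 9.
P[4]: D(K, 3) = 7; 7 ⊕ 2 = 5.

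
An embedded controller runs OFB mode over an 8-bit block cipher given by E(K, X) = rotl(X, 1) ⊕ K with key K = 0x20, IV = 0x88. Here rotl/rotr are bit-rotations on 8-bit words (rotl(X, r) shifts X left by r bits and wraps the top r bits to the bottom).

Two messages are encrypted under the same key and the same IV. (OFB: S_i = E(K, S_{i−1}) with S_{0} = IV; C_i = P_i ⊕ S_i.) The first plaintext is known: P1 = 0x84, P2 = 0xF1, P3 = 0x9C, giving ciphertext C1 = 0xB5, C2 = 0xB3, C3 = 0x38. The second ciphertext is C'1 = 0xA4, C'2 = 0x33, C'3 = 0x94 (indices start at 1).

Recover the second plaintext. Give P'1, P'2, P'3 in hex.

P'1 = 0x95, P'2 = 0x71, P'3 = 0x30

In OFB with a reused IV, both messages share the same keystream S_i, so C_i ⊕ C'_i = P_i ⊕ P'_i and thus P'_i = P_i ⊕ C_i ⊕ C'_i.
P'1: 0x84 ⊕ 0xB5 ⊕ 0xA4 = 0x95.
P'2: 0xF1 ⊕ 0xB3 ⊕ 0x33 = 0x71.
P'3: 0x9C ⊕ 0x38 ⊕ 0x94 = 0x30.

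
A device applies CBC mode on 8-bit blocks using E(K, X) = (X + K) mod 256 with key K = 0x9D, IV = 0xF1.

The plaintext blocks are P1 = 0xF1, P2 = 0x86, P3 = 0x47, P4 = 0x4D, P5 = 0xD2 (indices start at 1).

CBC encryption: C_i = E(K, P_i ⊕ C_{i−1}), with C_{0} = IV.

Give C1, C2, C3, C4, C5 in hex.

C1 = 0x9D, C2 = 0xB8, C3 = 0x9C, C4 = 0x6E, C5 = 0x59

C1: P1 ⊕ 0xF1 = 0x00; E(K, 0x00) = 0x9D.
C2: P2 ⊕ 0x9D = 0x1B; E(K, 0x1B) = 0xB8.
C3: P3 ⊕ 0xB8 = 0xFF; E(K, 0xFF) = 0x9C.
C4: P4 ⊕ 0x9C = 0xD1; E(K, 0xD1) = 0x6E.
C5: P5 ⊕ 0x6E = 0xBC; E(K, 0xBC) = 0x59.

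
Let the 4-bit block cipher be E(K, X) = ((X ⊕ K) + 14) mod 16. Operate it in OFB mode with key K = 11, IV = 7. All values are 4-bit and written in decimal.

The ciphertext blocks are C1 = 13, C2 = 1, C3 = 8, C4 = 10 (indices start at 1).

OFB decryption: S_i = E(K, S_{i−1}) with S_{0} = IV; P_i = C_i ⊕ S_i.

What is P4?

P1: S = E(K, 7) = 10; 13 ⊕ 10 = 7.
P2: S = E(K, 10) = 15; 1 ⊕ 15 = 14.
P3: S = E(K, 15) = 2; 8 ⊕ 2 = 10.
P4: S = E(K, 2) = 7; 10 ⊕ 7 = 13.

P4 = 13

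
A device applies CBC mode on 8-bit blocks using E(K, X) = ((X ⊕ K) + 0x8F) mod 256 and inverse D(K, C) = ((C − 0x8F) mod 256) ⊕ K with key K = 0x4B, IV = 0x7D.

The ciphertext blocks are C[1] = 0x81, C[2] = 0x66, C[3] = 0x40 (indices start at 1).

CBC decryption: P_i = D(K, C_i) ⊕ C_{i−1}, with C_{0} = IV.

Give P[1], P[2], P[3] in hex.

P[1]: D(K, 0x81) = 0xB9; 0xB9 ⊕ 0x7D = 0xC4.
P[2]: D(K, 0x66) = 0x9C; 0x9C ⊕ 0x81 = 0x1D.
P[3]: D(K, 0x40) = 0xFA; 0xFA ⊕ 0x66 = 0x9C.

P[1] = 0xC4, P[2] = 0x1D, P[3] = 0x9C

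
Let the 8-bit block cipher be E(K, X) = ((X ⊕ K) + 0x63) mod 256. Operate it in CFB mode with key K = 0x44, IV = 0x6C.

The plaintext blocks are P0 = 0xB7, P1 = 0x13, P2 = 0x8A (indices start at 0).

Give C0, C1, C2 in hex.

CFB encryption: C_i = P_i ⊕ E(K, C_{i−1}), with C_{−1} = IV.
C0: E(K, 0x6C) = 0x8B; 0xB7 ⊕ 0x8B = 0x3C.
C1: E(K, 0x3C) = 0xDB; 0x13 ⊕ 0xDB = 0xC8.
C2: E(K, 0xC8) = 0xEF; 0x8A ⊕ 0xEF = 0x65.

C0 = 0x3C, C1 = 0xC8, C2 = 0x65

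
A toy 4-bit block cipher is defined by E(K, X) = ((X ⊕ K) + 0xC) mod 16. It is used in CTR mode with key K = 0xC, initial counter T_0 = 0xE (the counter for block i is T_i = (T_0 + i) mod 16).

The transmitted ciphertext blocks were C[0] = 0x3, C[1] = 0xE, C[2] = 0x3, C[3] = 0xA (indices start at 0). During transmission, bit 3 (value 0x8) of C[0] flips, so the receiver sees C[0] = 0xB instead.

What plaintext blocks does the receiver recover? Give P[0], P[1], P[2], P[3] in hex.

CTR decryption: S_i = E(K, T_i) where T_i is the counter for block i; P_i = C_i ⊕ S_i.
Only C[0] changed, to 0xB. In CTR, a change in C_i flips the same bit in P_i only; the keystream is unaffected. Decrypting the received ciphertext:
P[0]: T = 0xE, S = E(K, T) = 0xE; 0xB ⊕ 0xE = 0x5.
P[1]: T = 0xF, S = E(K, T) = 0xF; 0xE ⊕ 0xF = 0x1.
P[2]: T = 0x0, S = E(K, T) = 0x8; 0x3 ⊕ 0x8 = 0xB.
P[3]: T = 0x1, S = E(K, T) = 0x9; 0xA ⊕ 0x9 = 0x3.
Blocks that differ from the original plaintext: P[0].

P[0] = 0x5, P[1] = 0x1, P[2] = 0xB, P[3] = 0x3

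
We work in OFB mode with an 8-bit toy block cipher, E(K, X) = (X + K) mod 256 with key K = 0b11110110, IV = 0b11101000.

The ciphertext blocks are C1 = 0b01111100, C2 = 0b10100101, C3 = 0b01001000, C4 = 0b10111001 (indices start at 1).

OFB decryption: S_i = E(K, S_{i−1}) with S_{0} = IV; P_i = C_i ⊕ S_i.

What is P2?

P2 = 0b01110001

P1: S = E(K, 0b11101000) = 0b11011110; 0b01111100 ⊕ 0b11011110 = 0b10100010.
P2: S = E(K, 0b11011110) = 0b11010100; 0b10100101 ⊕ 0b11010100 = 0b01110001.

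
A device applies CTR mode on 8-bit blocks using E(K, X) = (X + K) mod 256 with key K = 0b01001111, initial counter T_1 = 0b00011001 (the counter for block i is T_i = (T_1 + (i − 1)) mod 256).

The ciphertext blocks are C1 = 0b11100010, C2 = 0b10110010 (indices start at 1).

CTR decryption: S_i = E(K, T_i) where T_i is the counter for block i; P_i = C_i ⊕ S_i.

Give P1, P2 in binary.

P1 = 0b10001010, P2 = 0b11011011

P1: T = 0b00011001, S = E(K, T) = 0b01101000; 0b11100010 ⊕ 0b01101000 = 0b10001010.
P2: T = 0b00011010, S = E(K, T) = 0b01101001; 0b10110010 ⊕ 0b01101001 = 0b11011011.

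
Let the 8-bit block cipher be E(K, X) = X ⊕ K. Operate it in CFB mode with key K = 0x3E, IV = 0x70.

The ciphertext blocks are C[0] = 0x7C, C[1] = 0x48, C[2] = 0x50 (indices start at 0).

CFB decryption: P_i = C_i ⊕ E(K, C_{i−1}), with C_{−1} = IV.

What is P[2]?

P[2] = 0x26

P[2]: E(K, 0x48) = 0x76; 0x50 ⊕ 0x76 = 0x26.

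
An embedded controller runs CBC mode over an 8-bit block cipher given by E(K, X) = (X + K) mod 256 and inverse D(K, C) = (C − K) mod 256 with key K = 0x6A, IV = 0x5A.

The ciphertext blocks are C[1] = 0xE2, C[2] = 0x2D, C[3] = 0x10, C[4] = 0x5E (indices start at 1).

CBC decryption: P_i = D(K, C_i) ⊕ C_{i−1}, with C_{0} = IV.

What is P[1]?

P[1] = 0x22

P[1]: D(K, 0xE2) = 0x78; 0x78 ⊕ 0x5A = 0x22.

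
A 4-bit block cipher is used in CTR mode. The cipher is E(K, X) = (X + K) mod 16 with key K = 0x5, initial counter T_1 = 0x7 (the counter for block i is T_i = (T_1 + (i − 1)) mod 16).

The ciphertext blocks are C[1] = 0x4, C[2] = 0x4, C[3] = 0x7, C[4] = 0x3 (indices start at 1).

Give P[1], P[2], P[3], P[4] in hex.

P[1] = 0x8, P[2] = 0x9, P[3] = 0x9, P[4] = 0xC

CTR decryption: S_i = E(K, T_i) where T_i is the counter for block i; P_i = C_i ⊕ S_i.
P[1]: T = 0x7, S = E(K, T) = 0xC; 0x4 ⊕ 0xC = 0x8.
P[2]: T = 0x8, S = E(K, T) = 0xD; 0x4 ⊕ 0xD = 0x9.
P[3]: T = 0x9, S = E(K, T) = 0xE; 0x7 ⊕ 0xE = 0x9.
P[4]: T = 0xA, S = E(K, T) = 0xF; 0x3 ⊕ 0xF = 0xC.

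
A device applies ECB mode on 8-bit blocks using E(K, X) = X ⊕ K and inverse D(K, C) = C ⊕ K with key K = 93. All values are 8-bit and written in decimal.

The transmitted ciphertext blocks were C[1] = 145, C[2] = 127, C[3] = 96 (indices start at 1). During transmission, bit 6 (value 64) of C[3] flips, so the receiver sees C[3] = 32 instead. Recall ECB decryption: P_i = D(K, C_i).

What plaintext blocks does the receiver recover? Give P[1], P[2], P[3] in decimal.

Only C[3] changed, to 32. In ECB, a change in C_i affects only P_i. Decrypting the received ciphertext:
P[1]: D(K, 145) = 204.
P[2]: D(K, 127) = 34.
P[3]: D(K, 32) = 125.
Blocks that differ from the original plaintext: P[3].

P[1] = 204, P[2] = 34, P[3] = 125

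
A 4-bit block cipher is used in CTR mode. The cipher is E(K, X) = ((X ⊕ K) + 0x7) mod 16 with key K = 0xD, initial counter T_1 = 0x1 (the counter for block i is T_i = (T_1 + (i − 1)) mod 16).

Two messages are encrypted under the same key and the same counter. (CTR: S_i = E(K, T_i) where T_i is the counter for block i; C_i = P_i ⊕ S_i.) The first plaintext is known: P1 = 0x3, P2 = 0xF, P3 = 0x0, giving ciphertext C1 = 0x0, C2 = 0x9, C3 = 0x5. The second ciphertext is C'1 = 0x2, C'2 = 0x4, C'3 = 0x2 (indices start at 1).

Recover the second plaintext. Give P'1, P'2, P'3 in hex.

P'1 = 0x1, P'2 = 0x2, P'3 = 0x7

In CTR with a reused counter, both messages share the same keystream S_i, so C_i ⊕ C'_i = P_i ⊕ P'_i and thus P'_i = P_i ⊕ C_i ⊕ C'_i.
P'1: 0x3 ⊕ 0x0 ⊕ 0x2 = 0x1.
P'2: 0xF ⊕ 0x9 ⊕ 0x4 = 0x2.
P'3: 0x0 ⊕ 0x5 ⊕ 0x2 = 0x7.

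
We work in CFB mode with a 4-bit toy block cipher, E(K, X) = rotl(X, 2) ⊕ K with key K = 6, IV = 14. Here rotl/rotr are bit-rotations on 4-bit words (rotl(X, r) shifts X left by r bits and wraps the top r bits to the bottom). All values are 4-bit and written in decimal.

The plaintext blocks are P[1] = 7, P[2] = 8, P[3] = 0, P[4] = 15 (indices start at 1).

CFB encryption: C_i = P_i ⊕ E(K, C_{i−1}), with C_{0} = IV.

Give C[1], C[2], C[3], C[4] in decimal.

C[1] = 10, C[2] = 4, C[3] = 7, C[4] = 4

C[1]: E(K, 14) = 13; 7 ⊕ 13 = 10.
C[2]: E(K, 10) = 12; 8 ⊕ 12 = 4.
C[3]: E(K, 4) = 7; 0 ⊕ 7 = 7.
C[4]: E(K, 7) = 11; 15 ⊕ 11 = 4.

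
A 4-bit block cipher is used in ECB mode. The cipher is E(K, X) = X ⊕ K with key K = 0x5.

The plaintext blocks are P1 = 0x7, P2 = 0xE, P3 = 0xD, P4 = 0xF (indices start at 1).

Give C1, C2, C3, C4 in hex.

ECB encryption: C_i = E(K, P_i).
C1: E(K, 0x7) = 0x2.
C2: E(K, 0xE) = 0xB.
C3: E(K, 0xD) = 0x8.
C4: E(K, 0xF) = 0xA.

C1 = 0x2, C2 = 0xB, C3 = 0x8, C4 = 0xA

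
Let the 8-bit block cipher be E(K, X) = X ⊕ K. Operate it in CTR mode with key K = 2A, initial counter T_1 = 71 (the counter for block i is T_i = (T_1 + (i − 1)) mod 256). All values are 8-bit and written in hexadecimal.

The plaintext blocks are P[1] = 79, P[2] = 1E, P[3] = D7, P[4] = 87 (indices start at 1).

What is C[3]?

C[3] = 8E

CTR encryption: S_i = E(K, T_i) where T_i is the counter for block i; C_i = P_i ⊕ S_i.
C[1]: T = 71, S = E(K, T) = 5B; 79 ⊕ 5B = 22.
C[2]: T = 72, S = E(K, T) = 58; 1E ⊕ 58 = 46.
C[3]: T = 73, S = E(K, T) = 59; D7 ⊕ 59 = 8E.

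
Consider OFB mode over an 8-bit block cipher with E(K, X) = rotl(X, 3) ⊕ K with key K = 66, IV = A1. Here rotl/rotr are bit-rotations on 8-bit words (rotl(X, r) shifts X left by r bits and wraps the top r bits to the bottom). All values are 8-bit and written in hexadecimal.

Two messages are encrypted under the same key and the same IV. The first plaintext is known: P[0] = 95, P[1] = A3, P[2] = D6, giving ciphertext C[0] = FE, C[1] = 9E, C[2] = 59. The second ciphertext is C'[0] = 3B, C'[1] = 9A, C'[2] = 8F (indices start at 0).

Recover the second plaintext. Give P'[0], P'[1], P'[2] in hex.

P'[0] = 50, P'[1] = A7, P'[2] = 00

In OFB with a reused IV, both messages share the same keystream S_i, so C_i ⊕ C'_i = P_i ⊕ P'_i and thus P'_i = P_i ⊕ C_i ⊕ C'_i.
P'[0]: 95 ⊕ FE ⊕ 3B = 50.
P'[1]: A3 ⊕ 9E ⊕ 9A = A7.
P'[2]: D6 ⊕ 59 ⊕ 8F = 00.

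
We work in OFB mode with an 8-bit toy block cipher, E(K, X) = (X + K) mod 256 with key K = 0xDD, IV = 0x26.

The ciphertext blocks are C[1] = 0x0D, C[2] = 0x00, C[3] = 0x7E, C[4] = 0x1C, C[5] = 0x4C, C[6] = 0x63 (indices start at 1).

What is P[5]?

P[5] = 0x3B

OFB decryption: S_i = E(K, S_{i−1}) with S_{0} = IV; P_i = C_i ⊕ S_i.
P[1]: S = E(K, 0x26) = 0x03; 0x0D ⊕ 0x03 = 0x0E.
P[2]: S = E(K, 0x03) = 0xE0; 0x00 ⊕ 0xE0 = 0xE0.
P[3]: S = E(K, 0xE0) = 0xBD; 0x7E ⊕ 0xBD = 0xC3.
P[4]: S = E(K, 0xBD) = 0x9A; 0x1C ⊕ 0x9A = 0x86.
P[5]: S = E(K, 0x9A) = 0x77; 0x4C ⊕ 0x77 = 0x3B.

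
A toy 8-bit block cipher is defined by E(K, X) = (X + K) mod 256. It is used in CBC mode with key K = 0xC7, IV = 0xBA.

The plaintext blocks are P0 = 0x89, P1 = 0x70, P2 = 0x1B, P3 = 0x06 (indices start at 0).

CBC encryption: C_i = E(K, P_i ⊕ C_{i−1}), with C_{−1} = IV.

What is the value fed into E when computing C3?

C0: P0 ⊕ 0xBA = 0x33; E(K, 0x33) = 0xFA.
C1: P1 ⊕ 0xFA = 0x8A; E(K, 0x8A) = 0x51.
C2: P2 ⊕ 0x51 = 0x4A; E(K, 0x4A) = 0x11.
C3: P3 ⊕ 0x11 = 0x17; E(K, 0x17) = 0xDE.
So the input to E for block 3 is 0x17.

0x17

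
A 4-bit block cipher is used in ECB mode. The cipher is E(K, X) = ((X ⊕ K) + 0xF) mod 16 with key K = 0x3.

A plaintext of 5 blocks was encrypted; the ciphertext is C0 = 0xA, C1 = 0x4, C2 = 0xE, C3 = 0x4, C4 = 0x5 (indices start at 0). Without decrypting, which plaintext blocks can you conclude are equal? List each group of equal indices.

P1 = P3

ECB encrypts each block independently with the same key, so equal ciphertext blocks imply equal plaintext blocks.
C1 = C3 = 0x4, so P1 = P3.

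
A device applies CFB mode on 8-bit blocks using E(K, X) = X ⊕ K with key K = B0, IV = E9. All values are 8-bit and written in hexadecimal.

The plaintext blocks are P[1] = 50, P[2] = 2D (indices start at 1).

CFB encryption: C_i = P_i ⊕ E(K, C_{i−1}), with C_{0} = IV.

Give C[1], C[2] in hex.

C[1] = 09, C[2] = 94

C[1]: E(K, E9) = 59; 50 ⊕ 59 = 09.
C[2]: E(K, 09) = B9; 2D ⊕ B9 = 94.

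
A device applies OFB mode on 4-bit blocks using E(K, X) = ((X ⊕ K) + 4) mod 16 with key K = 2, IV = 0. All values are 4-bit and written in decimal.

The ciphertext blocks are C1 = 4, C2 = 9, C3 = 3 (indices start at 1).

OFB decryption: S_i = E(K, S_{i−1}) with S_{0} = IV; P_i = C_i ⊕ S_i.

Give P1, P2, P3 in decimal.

P1: S = E(K, 0) = 6; 4 ⊕ 6 = 2.
P2: S = E(K, 6) = 8; 9 ⊕ 8 = 1.
P3: S = E(K, 8) = 14; 3 ⊕ 14 = 13.

P1 = 2, P2 = 1, P3 = 13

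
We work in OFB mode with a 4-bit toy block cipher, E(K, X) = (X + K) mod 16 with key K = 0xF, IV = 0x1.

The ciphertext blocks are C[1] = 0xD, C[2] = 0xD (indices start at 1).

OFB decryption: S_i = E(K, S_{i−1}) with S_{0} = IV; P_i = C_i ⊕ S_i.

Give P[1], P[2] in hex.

P[1] = 0xD, P[2] = 0x2

P[1]: S = E(K, 0x1) = 0x0; 0xD ⊕ 0x0 = 0xD.
P[2]: S = E(K, 0x0) = 0xF; 0xD ⊕ 0xF = 0x2.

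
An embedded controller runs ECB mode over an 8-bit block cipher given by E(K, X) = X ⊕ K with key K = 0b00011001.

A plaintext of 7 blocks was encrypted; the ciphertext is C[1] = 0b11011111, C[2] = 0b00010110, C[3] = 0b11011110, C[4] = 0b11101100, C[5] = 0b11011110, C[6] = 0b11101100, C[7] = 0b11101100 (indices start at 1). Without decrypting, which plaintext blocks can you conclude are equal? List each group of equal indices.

P[3] = P[5]; P[4] = P[6] = P[7]

ECB encrypts each block independently with the same key, so equal ciphertext blocks imply equal plaintext blocks.
C[3] = C[5] = 0b11011110, so P[3] = P[5].
C[4] = C[6] = C[7] = 0b11101100, so P[4] = P[6] = P[7].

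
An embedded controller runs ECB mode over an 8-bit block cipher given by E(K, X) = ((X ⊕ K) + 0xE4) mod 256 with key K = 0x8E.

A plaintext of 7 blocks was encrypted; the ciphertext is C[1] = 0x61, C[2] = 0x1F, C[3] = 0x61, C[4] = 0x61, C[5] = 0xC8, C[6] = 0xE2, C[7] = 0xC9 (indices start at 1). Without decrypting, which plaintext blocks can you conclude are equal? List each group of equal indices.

P[1] = P[3] = P[4]

ECB encrypts each block independently with the same key, so equal ciphertext blocks imply equal plaintext blocks.
C[1] = C[3] = C[4] = 0x61, so P[1] = P[3] = P[4].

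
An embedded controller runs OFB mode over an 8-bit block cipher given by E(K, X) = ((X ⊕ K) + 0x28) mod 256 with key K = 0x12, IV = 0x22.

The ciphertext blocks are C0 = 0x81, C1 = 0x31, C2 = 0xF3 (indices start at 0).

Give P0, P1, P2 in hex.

OFB decryption: S_i = E(K, S_{i−1}) with S_{−1} = IV; P_i = C_i ⊕ S_i.
P0: S = E(K, 0x22) = 0x58; 0x81 ⊕ 0x58 = 0xD9.
P1: S = E(K, 0x58) = 0x72; 0x31 ⊕ 0x72 = 0x43.
P2: S = E(K, 0x72) = 0x88; 0xF3 ⊕ 0x88 = 0x7B.

P0 = 0xD9, P1 = 0x43, P2 = 0x7B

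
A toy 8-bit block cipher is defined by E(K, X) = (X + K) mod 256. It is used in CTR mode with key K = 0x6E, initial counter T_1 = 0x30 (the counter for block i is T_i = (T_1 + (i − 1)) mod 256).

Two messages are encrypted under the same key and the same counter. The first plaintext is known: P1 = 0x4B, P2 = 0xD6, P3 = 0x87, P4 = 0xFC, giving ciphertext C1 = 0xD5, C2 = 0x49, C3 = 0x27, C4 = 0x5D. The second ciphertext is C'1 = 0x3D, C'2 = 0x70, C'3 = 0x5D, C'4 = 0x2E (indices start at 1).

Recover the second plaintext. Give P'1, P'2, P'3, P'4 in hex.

In CTR with a reused counter, both messages share the same keystream S_i, so C_i ⊕ C'_i = P_i ⊕ P'_i and thus P'_i = P_i ⊕ C_i ⊕ C'_i.
P'1: 0x4B ⊕ 0xD5 ⊕ 0x3D = 0xA3.
P'2: 0xD6 ⊕ 0x49 ⊕ 0x70 = 0xEF.
P'3: 0x87 ⊕ 0x27 ⊕ 0x5D = 0xFD.
P'4: 0xFC ⊕ 0x5D ⊕ 0x2E = 0x8F.

P'1 = 0xA3, P'2 = 0xEF, P'3 = 0xFD, P'4 = 0x8F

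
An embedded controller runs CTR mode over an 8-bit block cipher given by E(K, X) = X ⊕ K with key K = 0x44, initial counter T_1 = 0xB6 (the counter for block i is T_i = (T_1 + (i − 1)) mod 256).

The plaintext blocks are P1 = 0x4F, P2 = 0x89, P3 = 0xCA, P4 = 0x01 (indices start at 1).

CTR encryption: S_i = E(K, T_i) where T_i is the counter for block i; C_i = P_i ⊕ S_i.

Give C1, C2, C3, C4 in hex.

C1 = 0xBD, C2 = 0x7A, C3 = 0x36, C4 = 0xFC

C1: T = 0xB6, S = E(K, T) = 0xF2; 0x4F ⊕ 0xF2 = 0xBD.
C2: T = 0xB7, S = E(K, T) = 0xF3; 0x89 ⊕ 0xF3 = 0x7A.
C3: T = 0xB8, S = E(K, T) = 0xFC; 0xCA ⊕ 0xFC = 0x36.
C4: T = 0xB9, S = E(K, T) = 0xFD; 0x01 ⊕ 0xFD = 0xFC.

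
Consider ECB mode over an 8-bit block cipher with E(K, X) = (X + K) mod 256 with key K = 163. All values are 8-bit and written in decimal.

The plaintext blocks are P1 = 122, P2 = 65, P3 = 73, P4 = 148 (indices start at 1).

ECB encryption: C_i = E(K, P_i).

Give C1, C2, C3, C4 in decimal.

C1: E(K, 122) = 29.
C2: E(K, 65) = 228.
C3: E(K, 73) = 236.
C4: E(K, 148) = 55.

C1 = 29, C2 = 228, C3 = 236, C4 = 55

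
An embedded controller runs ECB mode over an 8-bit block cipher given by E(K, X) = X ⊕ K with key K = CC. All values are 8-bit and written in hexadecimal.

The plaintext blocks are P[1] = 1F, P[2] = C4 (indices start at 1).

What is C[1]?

C[1] = D3

ECB encryption: C_i = E(K, P_i).
C[1]: E(K, 1F) = D3.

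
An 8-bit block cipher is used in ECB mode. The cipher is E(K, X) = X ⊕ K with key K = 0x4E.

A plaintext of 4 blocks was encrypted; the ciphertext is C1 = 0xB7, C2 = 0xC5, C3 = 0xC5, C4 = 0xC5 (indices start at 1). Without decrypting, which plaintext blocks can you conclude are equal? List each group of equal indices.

P2 = P3 = P4

ECB encrypts each block independently with the same key, so equal ciphertext blocks imply equal plaintext blocks.
C2 = C3 = C4 = 0xC5, so P2 = P3 = P4.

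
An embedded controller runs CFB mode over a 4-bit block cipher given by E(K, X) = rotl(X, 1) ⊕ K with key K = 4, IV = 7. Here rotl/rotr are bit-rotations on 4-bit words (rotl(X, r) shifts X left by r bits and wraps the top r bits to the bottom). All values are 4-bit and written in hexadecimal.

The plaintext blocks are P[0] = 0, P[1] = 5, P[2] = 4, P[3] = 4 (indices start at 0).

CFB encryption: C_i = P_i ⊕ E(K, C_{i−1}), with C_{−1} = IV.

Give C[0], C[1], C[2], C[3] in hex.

C[0]: E(K, 7) = A; 0 ⊕ A = A.
C[1]: E(K, A) = 1; 5 ⊕ 1 = 4.
C[2]: E(K, 4) = C; 4 ⊕ C = 8.
C[3]: E(K, 8) = 5; 4 ⊕ 5 = 1.

C[0] = A, C[1] = 4, C[2] = 8, C[3] = 1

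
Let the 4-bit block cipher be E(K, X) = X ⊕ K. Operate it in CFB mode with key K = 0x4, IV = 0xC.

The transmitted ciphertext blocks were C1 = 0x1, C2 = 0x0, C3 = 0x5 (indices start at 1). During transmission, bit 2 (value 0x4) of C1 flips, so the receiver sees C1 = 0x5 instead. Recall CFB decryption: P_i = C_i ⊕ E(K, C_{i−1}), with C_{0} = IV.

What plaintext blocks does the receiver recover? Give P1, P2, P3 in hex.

Only C1 changed, to 0x5. In CFB, a change in C_i flips the same bit in P_i and garbles P_{i+1}. Decrypting the received ciphertext:
P1: E(K, 0xC) = 0x8; 0x5 ⊕ 0x8 = 0xD.
P2: E(K, 0x5) = 0x1; 0x0 ⊕ 0x1 = 0x1.
P3: E(K, 0x0) = 0x4; 0x5 ⊕ 0x4 = 0x1.
Blocks that differ from the original plaintext: P1, P2.

P1 = 0xD, P2 = 0x1, P3 = 0x1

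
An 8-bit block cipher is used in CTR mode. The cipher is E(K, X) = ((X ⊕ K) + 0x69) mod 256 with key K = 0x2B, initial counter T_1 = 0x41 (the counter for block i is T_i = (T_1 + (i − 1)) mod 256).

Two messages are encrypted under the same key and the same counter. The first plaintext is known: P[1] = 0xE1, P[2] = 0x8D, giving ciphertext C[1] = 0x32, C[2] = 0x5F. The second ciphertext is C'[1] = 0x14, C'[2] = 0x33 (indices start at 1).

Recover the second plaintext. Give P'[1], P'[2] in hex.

P'[1] = 0xC7, P'[2] = 0xE1

In CTR with a reused counter, both messages share the same keystream S_i, so C_i ⊕ C'_i = P_i ⊕ P'_i and thus P'_i = P_i ⊕ C_i ⊕ C'_i.
P'[1]: 0xE1 ⊕ 0x32 ⊕ 0x14 = 0xC7.
P'[2]: 0x8D ⊕ 0x5F ⊕ 0x33 = 0xE1.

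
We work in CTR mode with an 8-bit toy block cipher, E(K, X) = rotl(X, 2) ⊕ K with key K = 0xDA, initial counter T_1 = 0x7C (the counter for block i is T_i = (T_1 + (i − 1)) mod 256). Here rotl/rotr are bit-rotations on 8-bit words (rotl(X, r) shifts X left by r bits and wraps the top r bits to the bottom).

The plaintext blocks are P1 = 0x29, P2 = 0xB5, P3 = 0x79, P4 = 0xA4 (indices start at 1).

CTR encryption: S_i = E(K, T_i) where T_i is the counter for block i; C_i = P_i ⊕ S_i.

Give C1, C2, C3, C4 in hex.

C1: T = 0x7C, S = E(K, T) = 0x2B; 0x29 ⊕ 0x2B = 0x02.
C2: T = 0x7D, S = E(K, T) = 0x2F; 0xB5 ⊕ 0x2F = 0x9A.
C3: T = 0x7E, S = E(K, T) = 0x23; 0x79 ⊕ 0x23 = 0x5A.
C4: T = 0x7F, S = E(K, T) = 0x27; 0xA4 ⊕ 0x27 = 0x83.

C1 = 0x02, C2 = 0x9A, C3 = 0x5A, C4 = 0x83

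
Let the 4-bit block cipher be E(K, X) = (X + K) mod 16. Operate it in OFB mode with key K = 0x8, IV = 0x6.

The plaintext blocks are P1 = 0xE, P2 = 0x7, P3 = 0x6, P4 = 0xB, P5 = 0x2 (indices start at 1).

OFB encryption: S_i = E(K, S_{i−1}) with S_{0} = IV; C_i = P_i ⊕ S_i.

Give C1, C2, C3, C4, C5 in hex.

C1: S = E(K, 0x6) = 0xE; 0xE ⊕ 0xE = 0x0.
C2: S = E(K, 0xE) = 0x6; 0x7 ⊕ 0x6 = 0x1.
C3: S = E(K, 0x6) = 0xE; 0x6 ⊕ 0xE = 0x8.
C4: S = E(K, 0xE) = 0x6; 0xB ⊕ 0x6 = 0xD.
C5: S = E(K, 0x6) = 0xE; 0x2 ⊕ 0xE = 0xC.

C1 = 0x0, C2 = 0x1, C3 = 0x8, C4 = 0xD, C5 = 0xC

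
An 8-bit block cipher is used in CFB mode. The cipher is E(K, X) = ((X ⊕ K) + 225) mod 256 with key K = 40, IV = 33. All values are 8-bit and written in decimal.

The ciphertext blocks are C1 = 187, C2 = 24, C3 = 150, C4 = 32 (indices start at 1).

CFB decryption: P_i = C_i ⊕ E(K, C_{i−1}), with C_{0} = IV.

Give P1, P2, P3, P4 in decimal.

P1 = 81, P2 = 108, P3 = 135, P4 = 191

P1: E(K, 33) = 234; 187 ⊕ 234 = 81.
P2: E(K, 187) = 116; 24 ⊕ 116 = 108.
P3: E(K, 24) = 17; 150 ⊕ 17 = 135.
P4: E(K, 150) = 159; 32 ⊕ 159 = 191.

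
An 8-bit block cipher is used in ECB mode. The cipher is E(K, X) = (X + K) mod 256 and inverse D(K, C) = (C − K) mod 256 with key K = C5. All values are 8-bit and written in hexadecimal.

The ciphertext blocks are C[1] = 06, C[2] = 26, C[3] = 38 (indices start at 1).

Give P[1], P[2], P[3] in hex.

ECB decryption: P_i = D(K, C_i).
P[1]: D(K, 06) = 41.
P[2]: D(K, 26) = 61.
P[3]: D(K, 38) = 73.

P[1] = 41, P[2] = 61, P[3] = 73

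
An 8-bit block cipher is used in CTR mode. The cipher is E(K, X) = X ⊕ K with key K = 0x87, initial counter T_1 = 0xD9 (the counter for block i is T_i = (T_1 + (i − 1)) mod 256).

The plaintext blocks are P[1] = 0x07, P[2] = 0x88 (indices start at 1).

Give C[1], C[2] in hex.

C[1] = 0x59, C[2] = 0xD5

CTR encryption: S_i = E(K, T_i) where T_i is the counter for block i; C_i = P_i ⊕ S_i.
C[1]: T = 0xD9, S = E(K, T) = 0x5E; 0x07 ⊕ 0x5E = 0x59.
C[2]: T = 0xDA, S = E(K, T) = 0x5D; 0x88 ⊕ 0x5D = 0xD5.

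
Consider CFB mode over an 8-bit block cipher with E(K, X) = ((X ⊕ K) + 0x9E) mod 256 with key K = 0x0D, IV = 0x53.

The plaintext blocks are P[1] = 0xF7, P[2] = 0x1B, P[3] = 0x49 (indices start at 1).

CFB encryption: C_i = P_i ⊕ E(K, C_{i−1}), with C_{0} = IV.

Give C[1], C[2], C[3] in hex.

C[1]: E(K, 0x53) = 0xFC; 0xF7 ⊕ 0xFC = 0x0B.
C[2]: E(K, 0x0B) = 0xA4; 0x1B ⊕ 0xA4 = 0xBF.
C[3]: E(K, 0xBF) = 0x50; 0x49 ⊕ 0x50 = 0x19.

C[1] = 0x0B, C[2] = 0xBF, C[3] = 0x19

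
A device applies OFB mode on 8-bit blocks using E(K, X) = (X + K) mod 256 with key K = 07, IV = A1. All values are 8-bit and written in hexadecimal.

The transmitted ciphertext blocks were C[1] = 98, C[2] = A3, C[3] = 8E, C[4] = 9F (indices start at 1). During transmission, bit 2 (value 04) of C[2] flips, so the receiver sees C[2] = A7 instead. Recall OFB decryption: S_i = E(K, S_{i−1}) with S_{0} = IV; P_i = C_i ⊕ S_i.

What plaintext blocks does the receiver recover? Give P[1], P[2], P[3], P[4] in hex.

P[1] = 30, P[2] = 08, P[3] = 38, P[4] = 22

Only C[2] changed, to A7. In OFB, a change in C_i flips the same bit in P_i only; the keystream is unaffected. Decrypting the received ciphertext:
P[1]: S = E(K, A1) = A8; 98 ⊕ A8 = 30.
P[2]: S = E(K, A8) = AF; A7 ⊕ AF = 08.
P[3]: S = E(K, AF) = B6; 8E ⊕ B6 = 38.
P[4]: S = E(K, B6) = BD; 9F ⊕ BD = 22.
Blocks that differ from the original plaintext: P[2].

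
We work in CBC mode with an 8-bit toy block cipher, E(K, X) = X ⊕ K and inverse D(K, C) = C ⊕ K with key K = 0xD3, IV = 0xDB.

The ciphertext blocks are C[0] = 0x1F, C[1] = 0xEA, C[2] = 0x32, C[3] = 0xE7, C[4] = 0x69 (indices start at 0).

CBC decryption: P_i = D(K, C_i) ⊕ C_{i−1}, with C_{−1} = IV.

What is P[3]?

P[3]: D(K, 0xE7) = 0x34; 0x34 ⊕ 0x32 = 0x06.

P[3] = 0x06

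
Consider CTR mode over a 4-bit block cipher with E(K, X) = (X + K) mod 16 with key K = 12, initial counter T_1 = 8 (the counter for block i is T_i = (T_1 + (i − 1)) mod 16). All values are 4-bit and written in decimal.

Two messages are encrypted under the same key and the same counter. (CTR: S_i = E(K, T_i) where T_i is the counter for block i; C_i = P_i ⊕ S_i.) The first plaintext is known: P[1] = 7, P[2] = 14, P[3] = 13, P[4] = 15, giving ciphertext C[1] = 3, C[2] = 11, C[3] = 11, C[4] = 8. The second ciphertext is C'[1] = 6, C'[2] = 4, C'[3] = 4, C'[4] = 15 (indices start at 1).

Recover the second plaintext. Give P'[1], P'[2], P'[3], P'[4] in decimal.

P'[1] = 2, P'[2] = 1, P'[3] = 2, P'[4] = 8

In CTR with a reused counter, both messages share the same keystream S_i, so C_i ⊕ C'_i = P_i ⊕ P'_i and thus P'_i = P_i ⊕ C_i ⊕ C'_i.
P'[1]: 7 ⊕ 3 ⊕ 6 = 2.
P'[2]: 14 ⊕ 11 ⊕ 4 = 1.
P'[3]: 13 ⊕ 11 ⊕ 4 = 2.
P'[4]: 15 ⊕ 8 ⊕ 15 = 8.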